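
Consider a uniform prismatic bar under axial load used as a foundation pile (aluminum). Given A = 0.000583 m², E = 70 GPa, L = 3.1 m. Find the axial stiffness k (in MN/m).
Model: a uniform prismatic bar under axial load, so k = (A·E) / L.
Convert to SI units:
  E = 70 GPa = 7 × 10¹⁰ Pa
Substitute:
  k = (0.000583 × (7 × 10¹⁰)) / 3.1
  k = 1.316 × 10⁷ N/m
Convert: k = 1.316 × 10⁷ N/m = 13.16 MN/m
Final answer: k = 13.16 MN/m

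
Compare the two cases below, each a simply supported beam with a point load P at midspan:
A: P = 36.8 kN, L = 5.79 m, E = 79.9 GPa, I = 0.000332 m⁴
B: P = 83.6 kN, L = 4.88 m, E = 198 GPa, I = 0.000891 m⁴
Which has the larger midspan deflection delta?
Model: a simply supported beam with a point load P at midspan, so delta = (P·L^3) / (48·E·I) (SI units).
  A: delta = (36800 × 5.79^3) / (48 × (7.99 × 10¹⁰) × 0.000332) = 0.00561 m = 5.61 mm
  B: delta = (83600 × 4.88^3) / (48 × (1.98 × 10¹¹) × 0.000891) = 0.001147 m = 1.147 mm
5.61 mm > 1.147 mm, so A is larger.
Final answer: A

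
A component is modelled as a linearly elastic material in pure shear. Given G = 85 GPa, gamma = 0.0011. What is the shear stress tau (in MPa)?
Model: a linearly elastic material in pure shear, so tau = G·gamma.
Convert to SI units:
  G = 85 GPa = 8.5 × 10¹⁰ Pa
Substitute:
  tau = (8.5 × 10¹⁰) × 0.0011
  tau = 9.35 × 10⁷ Pa
Convert: tau = 9.35 × 10⁷ Pa = 93.5 MPa
Final answer: tau = 93.5 MPa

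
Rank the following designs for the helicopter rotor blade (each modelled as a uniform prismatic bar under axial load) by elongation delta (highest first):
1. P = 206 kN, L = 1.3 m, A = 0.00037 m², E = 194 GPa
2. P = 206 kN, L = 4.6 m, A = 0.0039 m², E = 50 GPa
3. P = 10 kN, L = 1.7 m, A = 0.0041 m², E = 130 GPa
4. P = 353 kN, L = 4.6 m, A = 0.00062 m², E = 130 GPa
Model: a uniform prismatic bar under axial load, so delta = (P·L) / (A·E) (SI units).
  Case 1: delta = (206000 × 1.3) / (0.00037 × (1.94 × 10¹¹)) = 0.003731 m = 3.731 mm
  Case 2: delta = (206000 × 4.6) / (0.0039 × (5 × 10¹⁰)) = 0.004859 m = 4.859 mm
  Case 3: delta = (10000 × 1.7) / (0.0041 × (1.3 × 10¹¹)) = 3.189 × 10⁻⁵ m = 0.03189 mm
  Case 4: delta = (353000 × 4.6) / (0.00062 × (1.3 × 10¹¹)) = 0.02015 m = 20.15 mm
Ordering: 20.15 mm (case 4) > 4.859 mm (case 2) > 3.731 mm (case 1) > 0.03189 mm (case 3)
Final answer: 4, 2, 1, 3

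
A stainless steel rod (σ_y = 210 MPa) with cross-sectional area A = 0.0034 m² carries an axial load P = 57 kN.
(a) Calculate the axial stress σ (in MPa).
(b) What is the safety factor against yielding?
(a) Axial stress σ = P/A. Convert P = 57 kN = 57000 N.
  σ = 57000 / 0.0034 = 1.676 × 10⁷ Pa = 16.76 MPa
(b) Safety factor SF = σ_y/σ = 210 / 16.76 = 12.53
Final answer: (a) σ = 16.76 MPa, (b) SF = 12.53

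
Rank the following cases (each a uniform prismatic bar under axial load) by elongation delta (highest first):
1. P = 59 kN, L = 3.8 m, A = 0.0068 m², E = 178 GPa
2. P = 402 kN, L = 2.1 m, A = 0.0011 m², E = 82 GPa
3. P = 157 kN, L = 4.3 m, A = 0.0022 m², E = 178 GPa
Model: a uniform prismatic bar under axial load, so delta = (P·L) / (A·E) (SI units).
  Case 1: delta = (59000 × 3.8) / (0.0068 × (1.78 × 10¹¹)) = 0.0001852 m = 0.1852 mm
  Case 2: delta = (402000 × 2.1) / (0.0011 × (8.2 × 10¹⁰)) = 0.009359 m = 9.359 mm
  Case 3: delta = (157000 × 4.3) / (0.0022 × (1.78 × 10¹¹)) = 0.001724 m = 1.724 mm
Ordering: 9.359 mm (case 2) > 1.724 mm (case 3) > 0.1852 mm (case 1)
Final answer: 2, 3, 1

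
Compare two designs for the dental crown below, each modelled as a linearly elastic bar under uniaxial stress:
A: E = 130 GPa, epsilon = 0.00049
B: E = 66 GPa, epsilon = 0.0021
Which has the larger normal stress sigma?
Model: a linearly elastic bar under uniaxial stress, so sigma = E·epsilon (SI units).
  A: sigma = (1.3 × 10¹¹) × 0.00049 = 6.37 × 10⁷ Pa = 63.7 MPa
  B: sigma = (6.6 × 10¹⁰) × 0.0021 = 1.386 × 10⁸ Pa = 138.6 MPa
138.6 MPa > 63.7 MPa, so B is larger.
Final answer: B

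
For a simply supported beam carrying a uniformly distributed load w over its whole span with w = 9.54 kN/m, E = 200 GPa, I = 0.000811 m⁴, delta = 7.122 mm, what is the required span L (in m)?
Model: a simply supported beam carrying a uniformly distributed load w over its whole span, so delta = (5·w·L^4) / (384·E·I).
Solve for L: L = ((384·delta·E·I) / (5·w))^(1/4).
Convert to SI units:
  w = 9.54 kN/m = 9540 N/m
  E = 200 GPa = 2 × 10¹¹ Pa
  delta = 7.122 mm = 0.007122 m
Substitute:
  L = ((384 × 0.007122 × (2 × 10¹¹) × 0.000811) / (5 × 9540))^(1/4)
  L = 9.82 m
Final answer: L = 9.82 m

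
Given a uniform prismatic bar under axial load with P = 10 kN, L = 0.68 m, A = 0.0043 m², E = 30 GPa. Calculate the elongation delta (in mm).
Model: a uniform prismatic bar under axial load, so delta = (P·L) / (A·E).
Convert to SI units:
  P = 10 kN = 10000 N
  E = 30 GPa = 3 × 10¹⁰ Pa
Substitute:
  delta = (10000 × 0.68) / (0.0043 × (3 × 10¹⁰))
  delta = 5.271 × 10⁻⁵ m
Convert: delta = 5.271 × 10⁻⁵ m = 0.05271 mm
Final answer: delta = 0.05271 mm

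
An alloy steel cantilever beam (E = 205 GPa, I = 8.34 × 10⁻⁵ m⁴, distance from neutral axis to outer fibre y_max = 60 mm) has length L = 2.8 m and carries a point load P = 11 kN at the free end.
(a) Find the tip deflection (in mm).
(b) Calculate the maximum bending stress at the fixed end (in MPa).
(a) Tip deflection of a cantilever with an end point load: δ = P·L^3 / (3·E·I). Convert P = 11 kN = 11000 N, E = 205 GPa = 2.05 × 10¹¹ Pa.
  δ = (11000 × 2.8^3) / (3 × (2.05 × 10¹¹) × (8.34 × 10⁻⁵)) = 0.004708 m = 4.708 mm
(b) Maximum bending moment at the fixed end: M = P·L = 11000 × 2.8 = 30800 N·m. Convert y_max = 60 mm = 0.06 m.
  σ = M·y_max / I = (30800 × 0.06) / (8.34 × 10⁻⁵) = 2.216 × 10⁷ Pa = 22.16 MPa
Final answer: (a) δ = 4.708 mm, (b) σ = 22.16 MPa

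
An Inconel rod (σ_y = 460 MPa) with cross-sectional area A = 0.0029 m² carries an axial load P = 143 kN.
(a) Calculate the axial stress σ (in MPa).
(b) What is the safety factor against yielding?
(a) Axial stress σ = P/A. Convert P = 143 kN = 143000 N.
  σ = 143000 / 0.0029 = 4.931 × 10⁷ Pa = 49.31 MPa
(b) Safety factor SF = σ_y/σ = 460 / 49.31 = 9.329
Final answer: (a) σ = 49.31 MPa, (b) SF = 9.329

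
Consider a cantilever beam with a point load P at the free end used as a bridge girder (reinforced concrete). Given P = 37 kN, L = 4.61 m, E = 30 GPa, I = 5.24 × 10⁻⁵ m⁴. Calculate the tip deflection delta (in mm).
Model: a cantilever beam with a point load P at the free end, so delta = (P·L^3) / (3·E·I).
Convert to SI units:
  P = 37 kN = 37000 N
  E = 30 GPa = 3 × 10¹⁰ Pa
Substitute:
  delta = (37000 × 4.61^3) / (3 × (3 × 10¹⁰) × (5.24 × 10⁻⁵))
  delta = 0.7687 m
Convert: delta = 0.7687 m = 768.7 mm
Final answer: delta = 768.7 mm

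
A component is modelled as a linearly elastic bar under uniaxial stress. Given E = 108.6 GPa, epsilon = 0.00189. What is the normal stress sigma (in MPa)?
Model: a linearly elastic bar under uniaxial stress, so sigma = E·epsilon.
Convert to SI units:
  E = 108.6 GPa = 1.086 × 10¹¹ Pa
Substitute:
  sigma = (1.086 × 10¹¹) × 0.00189
  sigma = 2.053 × 10⁸ Pa
Convert: sigma = 2.053 × 10⁸ Pa = 205.3 MPa
Final answer: sigma = 205.3 MPa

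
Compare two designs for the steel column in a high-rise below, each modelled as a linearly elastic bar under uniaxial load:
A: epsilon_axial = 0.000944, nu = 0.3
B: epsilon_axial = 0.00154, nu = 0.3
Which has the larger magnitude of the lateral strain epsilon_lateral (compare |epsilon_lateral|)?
Model: a linearly elastic bar under uniaxial load, so epsilon_lateral = -nu·epsilon_axial (SI units).
  A: epsilon_lateral = -(0.3 × 0.000944) = -0.0002832
  B: epsilon_lateral = -(0.3 × 0.00154) = -0.000462
|epsilon_lateral|: A = 0.0002832, B = 0.000462, so B is larger in magnitude.
Final answer: B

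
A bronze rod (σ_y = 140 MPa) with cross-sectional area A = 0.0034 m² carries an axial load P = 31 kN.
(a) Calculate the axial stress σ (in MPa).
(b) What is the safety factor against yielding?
(a) Axial stress σ = P/A. Convert P = 31 kN = 31000 N.
  σ = 31000 / 0.0034 = 9.118 × 10⁶ Pa = 9.118 MPa
(b) Safety factor SF = σ_y/σ = 140 / 9.118 = 15.35
Final answer: (a) σ = 9.118 MPa, (b) SF = 15.35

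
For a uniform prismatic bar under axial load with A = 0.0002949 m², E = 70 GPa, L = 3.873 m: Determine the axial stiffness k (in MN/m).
Model: a uniform prismatic bar under axial load, so k = (A·E) / L.
Convert to SI units:
  E = 70 GPa = 7 × 10¹⁰ Pa
Substitute:
  k = (0.0002949 × (7 × 10¹⁰)) / 3.873
  k = 5.33 × 10⁶ N/m
Convert: k = 5.33 × 10⁶ N/m = 5.33 MN/m
Final answer: k = 5.33 MN/m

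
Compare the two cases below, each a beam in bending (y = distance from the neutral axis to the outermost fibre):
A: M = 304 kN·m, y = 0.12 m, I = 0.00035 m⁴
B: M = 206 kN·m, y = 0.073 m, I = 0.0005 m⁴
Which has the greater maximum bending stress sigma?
Model: a beam in bending (y = distance from the neutral axis to the outermost fibre), so sigma = (M·y) / I (SI units).
  A: sigma = (304000 × 0.12) / 0.00035 = 1.042 × 10⁸ Pa = 104.2 MPa
  B: sigma = (206000 × 0.073) / 0.0005 = 3.008 × 10⁷ Pa = 30.08 MPa
104.2 MPa > 30.08 MPa, so A is larger.
Final answer: A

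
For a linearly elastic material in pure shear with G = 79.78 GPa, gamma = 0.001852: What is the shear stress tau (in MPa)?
Model: a linearly elastic material in pure shear, so tau = G·gamma.
Convert to SI units:
  G = 79.78 GPa = 7.978 × 10¹⁰ Pa
Substitute:
  tau = (7.978 × 10¹⁰) × 0.001852
  tau = 1.478 × 10⁸ Pa
Convert: tau = 1.478 × 10⁸ Pa = 147.8 MPa
Final answer: tau = 147.8 MPa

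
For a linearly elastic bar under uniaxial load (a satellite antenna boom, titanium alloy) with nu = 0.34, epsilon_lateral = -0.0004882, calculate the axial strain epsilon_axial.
Model: a linearly elastic bar under uniaxial load, so epsilon_lateral = -nu·epsilon_axial.
Solve for epsilon_axial: epsilon_axial = -epsilon_lateral / nu.
Substitute:
  epsilon_axial = -(-0.0004882) / 0.34
  epsilon_axial = 0.001436
Final answer: epsilon_axial = 0.001436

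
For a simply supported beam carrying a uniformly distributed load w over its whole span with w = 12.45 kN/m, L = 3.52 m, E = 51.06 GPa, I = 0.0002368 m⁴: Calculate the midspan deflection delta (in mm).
Model: a simply supported beam carrying a uniformly distributed load w over its whole span, so delta = (5·w·L^4) / (384·E·I).
Convert to SI units:
  w = 12.45 kN/m = 12450 N/m
  E = 51.06 GPa = 5.106 × 10¹⁰ Pa
Substitute:
  delta = (5 × 12450 × 3.52^4) / (384 × (5.106 × 10¹⁰) × 0.0002368)
  delta = 0.002058 m
Convert: delta = 0.002058 m = 2.058 mm
Final answer: delta = 2.058 mm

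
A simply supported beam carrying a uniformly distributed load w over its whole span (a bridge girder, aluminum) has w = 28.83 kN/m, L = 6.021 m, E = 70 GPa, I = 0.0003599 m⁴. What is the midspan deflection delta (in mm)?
Model: a simply supported beam carrying a uniformly distributed load w over its whole span, so delta = (5·w·L^4) / (384·E·I).
Convert to SI units:
  w = 28.83 kN/m = 28830 N/m
  E = 70 GPa = 7 × 10¹⁰ Pa
Substitute:
  delta = (5 × 28830 × 6.021^4) / (384 × (7 × 10¹⁰) × 0.0003599)
  delta = 0.01958 m
Convert: delta = 0.01958 m = 19.58 mm
Final answer: delta = 19.58 mm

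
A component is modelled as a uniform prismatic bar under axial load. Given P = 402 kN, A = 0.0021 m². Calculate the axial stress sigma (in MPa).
Model: a uniform prismatic bar under axial load, so sigma = P / A.
Convert to SI units:
  P = 402 kN = 402000 N
Substitute:
  sigma = 402000 / 0.0021
  sigma = 1.914 × 10⁸ Pa
Convert: sigma = 1.914 × 10⁸ Pa = 191.4 MPa
Final answer: sigma = 191.4 MPa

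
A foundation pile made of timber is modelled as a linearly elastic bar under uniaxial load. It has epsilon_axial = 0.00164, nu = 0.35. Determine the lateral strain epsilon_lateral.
Model: a linearly elastic bar under uniaxial load, so epsilon_lateral = -nu·epsilon_axial.
Substitute:
  epsilon_lateral = -(0.35 × 0.00164)
  epsilon_lateral = -0.000574
Final answer: epsilon_lateral = -0.000574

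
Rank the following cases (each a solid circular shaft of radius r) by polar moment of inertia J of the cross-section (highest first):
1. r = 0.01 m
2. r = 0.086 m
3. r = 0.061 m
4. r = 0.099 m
Model: a solid circular shaft of radius r, so J = (π·r^4) / 2 (SI units).
  Case 1: J = (π × 0.01^4) / 2 = 1.571 × 10⁻⁸ m⁴
  Case 2: J = (π × 0.086^4) / 2 = 8.592 × 10⁻⁵ m⁴
  Case 3: J = (π × 0.061^4) / 2 = 2.175 × 10⁻⁵ m⁴
  Case 4: J = (π × 0.099^4) / 2 = 0.0001509 m⁴
Ordering: 0.0001509 m⁴ (case 4) > 8.592 × 10⁻⁵ m⁴ (case 2) > 2.175 × 10⁻⁵ m⁴ (case 3) > 1.571 × 10⁻⁸ m⁴ (case 1)
Final answer: 4, 2, 3, 1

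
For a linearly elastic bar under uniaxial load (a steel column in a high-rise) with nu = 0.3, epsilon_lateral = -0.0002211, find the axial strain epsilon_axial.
Model: a linearly elastic bar under uniaxial load, so epsilon_lateral = -nu·epsilon_axial.
Solve for epsilon_axial: epsilon_axial = -epsilon_lateral / nu.
Substitute:
  epsilon_axial = -(-0.0002211) / 0.3
  epsilon_axial = 0.000737
Final answer: epsilon_axial = 0.000737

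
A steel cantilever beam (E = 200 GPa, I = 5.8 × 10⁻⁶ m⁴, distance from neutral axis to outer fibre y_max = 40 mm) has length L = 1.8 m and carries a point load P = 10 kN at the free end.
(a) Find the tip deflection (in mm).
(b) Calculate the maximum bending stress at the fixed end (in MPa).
(a) Tip deflection of a cantilever with an end point load: δ = P·L^3 / (3·E·I). Convert P = 10 kN = 10000 N, E = 200 GPa = 2 × 10¹¹ Pa.
  δ = (10000 × 1.8^3) / (3 × (2 × 10¹¹) × (5.8 × 10⁻⁶)) = 0.01676 m = 16.76 mm
(b) Maximum bending moment at the fixed end: M = P·L = 10000 × 1.8 = 18000 N·m. Convert y_max = 40 mm = 0.04 m.
  σ = M·y_max / I = (18000 × 0.04) / (5.8 × 10⁻⁶) = 1.241 × 10⁸ Pa = 124.1 MPa
Final answer: (a) δ = 16.76 mm, (b) σ = 124.1 MPa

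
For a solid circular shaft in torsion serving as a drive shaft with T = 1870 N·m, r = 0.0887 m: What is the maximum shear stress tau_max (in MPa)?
Model: a solid circular shaft in torsion, so tau_max = (2·T) / (π·r^3).
Substitute:
  tau_max = (2 × 1870) / (π × 0.0887^3)
  tau_max = 1.706 × 10⁶ Pa
Convert: tau_max = 1.706 × 10⁶ Pa = 1.706 MPa
Final answer: tau_max = 1.706 MPa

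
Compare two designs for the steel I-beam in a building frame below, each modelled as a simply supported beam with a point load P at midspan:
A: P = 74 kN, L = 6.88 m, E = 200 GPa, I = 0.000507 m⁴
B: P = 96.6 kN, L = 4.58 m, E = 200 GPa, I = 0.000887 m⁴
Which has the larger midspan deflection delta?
Model: a simply supported beam with a point load P at midspan, so delta = (P·L^3) / (48·E·I) (SI units).
  A: delta = (74000 × 6.88^3) / (48 × (2 × 10¹¹) × 0.000507) = 0.004951 m = 4.951 mm
  B: delta = (96600 × 4.58^3) / (48 × (2 × 10¹¹) × 0.000887) = 0.00109 m = 1.09 mm
4.951 mm > 1.09 mm, so A is larger.
Final answer: A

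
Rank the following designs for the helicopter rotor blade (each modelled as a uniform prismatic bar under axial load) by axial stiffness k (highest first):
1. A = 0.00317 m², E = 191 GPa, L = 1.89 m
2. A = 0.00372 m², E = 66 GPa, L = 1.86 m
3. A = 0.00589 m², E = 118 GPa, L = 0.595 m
Model: a uniform prismatic bar under axial load, so k = (A·E) / L (SI units).
  Case 1: k = (0.00317 × (1.91 × 10¹¹)) / 1.89 = 3.204 × 10⁸ N/m = 320.4 MN/m
  Case 2: k = (0.00372 × (6.6 × 10¹⁰)) / 1.86 = 1.32 × 10⁸ N/m = 132 MN/m
  Case 3: k = (0.00589 × (1.18 × 10¹¹)) / 0.595 = 1.168 × 10⁹ N/m = 1168 MN/m
Ordering: 1168 MN/m (case 3) > 320.4 MN/m (case 1) > 132 MN/m (case 2)
Final answer: 3, 1, 2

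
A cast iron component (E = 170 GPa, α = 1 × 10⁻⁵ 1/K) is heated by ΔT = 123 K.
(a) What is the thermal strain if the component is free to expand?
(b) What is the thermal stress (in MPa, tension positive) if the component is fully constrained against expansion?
(a) Free thermal strain ε_th = α·ΔT = (1 × 10⁻⁵) × 123 = 0.00123
(b) Fully constrained, the expansion is suppressed, so σ = -E·α·ΔT. Convert E = 170 GPa = 1.7 × 10¹¹ Pa.
  σ = -(1.7 × 10¹¹) × (1 × 10⁻⁵) × 123 = -2.091 × 10⁸ Pa = -209.1 MPa (compressive)
Final answer: (a) ε_th = 0.00123, (b) σ = -209.1 MPa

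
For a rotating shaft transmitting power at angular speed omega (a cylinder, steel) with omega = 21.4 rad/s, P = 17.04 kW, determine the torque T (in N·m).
Model: a rotating shaft transmitting power at angular speed omega, so P = T·omega.
Solve for T: T = P / omega.
Convert to SI units:
  P = 17.04 kW = 17040 W
Substitute:
  T = 17040 / 21.4
  T = 796.3 N·m
Final answer: T = 796.3 N·m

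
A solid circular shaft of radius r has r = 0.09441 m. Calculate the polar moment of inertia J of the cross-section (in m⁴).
Model: a solid circular shaft of radius r, so J = (π·r^4) / 2.
Substitute:
  J = (π × 0.09441^4) / 2
  J = 0.0001248 m⁴
Final answer: J = 0.0001248 m⁴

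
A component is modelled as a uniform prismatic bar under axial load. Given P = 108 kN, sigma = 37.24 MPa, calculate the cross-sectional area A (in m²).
Model: a uniform prismatic bar under axial load, so sigma = P / A.
Solve for A: A = P / sigma.
Convert to SI units:
  P = 108 kN = 108000 N
  sigma = 37.24 MPa = 3.724 × 10⁷ Pa
Substitute:
  A = 108000 / (3.724 × 10⁷)
  A = 0.0029 m²
Final answer: A = 0.0029 m²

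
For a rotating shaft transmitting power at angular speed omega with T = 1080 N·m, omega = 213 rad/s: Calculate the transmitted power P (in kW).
Model: a rotating shaft transmitting power at angular speed omega, so P = T·omega.
Substitute:
  P = 1080 × 213
  P = 230000 W
Convert: P = 230000 W = 230 kW
Final answer: P = 230 kW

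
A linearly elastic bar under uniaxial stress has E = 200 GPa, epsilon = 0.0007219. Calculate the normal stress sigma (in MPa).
Model: a linearly elastic bar under uniaxial stress, so sigma = E·epsilon.
Convert to SI units:
  E = 200 GPa = 2 × 10¹¹ Pa
Substitute:
  sigma = (2 × 10¹¹) × 0.0007219
  sigma = 1.444 × 10⁸ Pa
Convert: sigma = 1.444 × 10⁸ Pa = 144.4 MPa
Final answer: sigma = 144.4 MPa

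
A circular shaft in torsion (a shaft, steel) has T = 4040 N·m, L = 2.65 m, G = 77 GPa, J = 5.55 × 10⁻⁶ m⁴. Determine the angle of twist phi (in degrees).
Model: a circular shaft in torsion, so phi = (T·L) / (G·J).
Convert to SI units:
  G = 77 GPa = 7.7 × 10¹⁰ Pa
Substitute:
  phi = (4040 × 2.65) / ((7.7 × 10¹⁰) × (5.55 × 10⁻⁶))
  phi = 0.02505 rad
Convert to degrees: phi = 0.02505 × 180/π = 1.435°
Final answer: phi = 1.435°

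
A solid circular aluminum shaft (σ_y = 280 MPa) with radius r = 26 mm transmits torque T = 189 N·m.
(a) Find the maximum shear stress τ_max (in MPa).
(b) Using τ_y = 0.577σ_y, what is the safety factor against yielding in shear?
(a) For a solid circular shaft, τ_max = T·r/J with J = π·r^4/2, i.e. τ_max = 2·T / (π·r^3). Convert r = 26 mm = 0.026 m.
  τ_max = (2 × 189) / (π × 0.026^3) = 6.846 × 10⁶ Pa = 6.846 MPa
(b) τ_y = 0.577 × 280 = 161.56 MPa
  SF = τ_y/τ_max = 161.56 / 6.846 = 23.6
Final answer: (a) τ_max = 6.846 MPa, (b) SF = 23.6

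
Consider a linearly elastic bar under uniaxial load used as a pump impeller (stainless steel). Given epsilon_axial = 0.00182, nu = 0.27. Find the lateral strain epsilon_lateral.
Model: a linearly elastic bar under uniaxial load, so epsilon_lateral = -nu·epsilon_axial.
Substitute:
  epsilon_lateral = -(0.27 × 0.00182)
  epsilon_lateral = -0.0004914
Final answer: epsilon_lateral = -0.0004914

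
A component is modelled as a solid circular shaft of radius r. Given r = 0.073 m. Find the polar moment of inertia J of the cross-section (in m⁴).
Model: a solid circular shaft of radius r, so J = (π·r^4) / 2.
Substitute:
  J = (π × 0.073^4) / 2
  J = 4.461 × 10⁻⁵ m⁴
Final answer: J = 4.461 × 10⁻⁵ m⁴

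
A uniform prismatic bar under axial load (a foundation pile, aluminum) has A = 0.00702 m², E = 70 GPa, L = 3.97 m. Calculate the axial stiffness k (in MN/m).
Model: a uniform prismatic bar under axial load, so k = (A·E) / L.
Convert to SI units:
  E = 70 GPa = 7 × 10¹⁰ Pa
Substitute:
  k = (0.00702 × (7 × 10¹⁰)) / 3.97
  k = 1.238 × 10⁸ N/m
Convert: k = 1.238 × 10⁸ N/m = 123.8 MN/m
Final answer: k = 123.8 MN/m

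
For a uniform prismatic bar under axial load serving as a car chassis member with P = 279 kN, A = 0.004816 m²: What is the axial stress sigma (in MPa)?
Model: a uniform prismatic bar under axial load, so sigma = P / A.
Convert to SI units:
  P = 279 kN = 279000 N
Substitute:
  sigma = 279000 / 0.004816
  sigma = 5.793 × 10⁷ Pa
Convert: sigma = 5.793 × 10⁷ Pa = 57.93 MPa
Final answer: sigma = 57.93 MPa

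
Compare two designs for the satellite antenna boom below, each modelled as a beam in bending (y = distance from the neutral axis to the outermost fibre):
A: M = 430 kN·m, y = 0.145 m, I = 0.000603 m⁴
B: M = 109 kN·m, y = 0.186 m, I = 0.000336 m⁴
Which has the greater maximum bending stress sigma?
Model: a beam in bending (y = distance from the neutral axis to the outermost fibre), so sigma = (M·y) / I (SI units).
  A: sigma = (430000 × 0.145) / 0.000603 = 1.034 × 10⁸ Pa = 103.4 MPa
  B: sigma = (109000 × 0.186) / 0.000336 = 6.034 × 10⁷ Pa = 60.34 MPa
103.4 MPa > 60.34 MPa, so A is larger.
Final answer: A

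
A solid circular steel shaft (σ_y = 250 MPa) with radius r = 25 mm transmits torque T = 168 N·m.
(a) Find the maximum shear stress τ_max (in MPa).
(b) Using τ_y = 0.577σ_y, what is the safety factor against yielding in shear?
(a) For a solid circular shaft, τ_max = T·r/J with J = π·r^4/2, i.e. τ_max = 2·T / (π·r^3). Convert r = 25 mm = 0.025 m.
  τ_max = (2 × 168) / (π × 0.025^3) = 6.845 × 10⁶ Pa = 6.845 MPa
(b) τ_y = 0.577 × 250 = 144.25 MPa
  SF = τ_y/τ_max = 144.25 / 6.845 = 21.07
Final answer: (a) τ_max = 6.845 MPa, (b) SF = 21.07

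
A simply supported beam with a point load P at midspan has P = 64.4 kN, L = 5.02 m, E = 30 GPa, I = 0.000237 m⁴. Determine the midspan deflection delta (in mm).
Model: a simply supported beam with a point load P at midspan, so delta = (P·L^3) / (48·E·I).
Convert to SI units:
  P = 64.4 kN = 64400 N
  E = 30 GPa = 3 × 10¹⁰ Pa
Substitute:
  delta = (64400 × 5.02^3) / (48 × (3 × 10¹⁰) × 0.000237)
  delta = 0.02387 m
Convert: delta = 0.02387 m = 23.87 mm
Final answer: delta = 23.87 mm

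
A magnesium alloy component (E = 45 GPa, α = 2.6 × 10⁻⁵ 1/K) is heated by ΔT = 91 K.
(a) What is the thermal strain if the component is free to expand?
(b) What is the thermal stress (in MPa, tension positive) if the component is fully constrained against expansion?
(a) Free thermal strain ε_th = α·ΔT = (2.6 × 10⁻⁵) × 91 = 0.002366
(b) Fully constrained, the expansion is suppressed, so σ = -E·α·ΔT. Convert E = 45 GPa = 4.5 × 10¹⁰ Pa.
  σ = -(4.5 × 10¹⁰) × (2.6 × 10⁻⁵) × 91 = -1.065 × 10⁸ Pa = -106.5 MPa (compressive)
Final answer: (a) ε_th = 0.002366, (b) σ = -106.5 MPa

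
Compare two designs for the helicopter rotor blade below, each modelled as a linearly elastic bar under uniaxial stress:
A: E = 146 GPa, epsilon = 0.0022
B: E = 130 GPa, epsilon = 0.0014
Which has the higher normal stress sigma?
Model: a linearly elastic bar under uniaxial stress, so sigma = E·epsilon (SI units).
  A: sigma = (1.46 × 10¹¹) × 0.0022 = 3.212 × 10⁸ Pa = 321.2 MPa
  B: sigma = (1.3 × 10¹¹) × 0.0014 = 1.82 × 10⁸ Pa = 182 MPa
321.2 MPa > 182 MPa, so A is larger.
Final answer: A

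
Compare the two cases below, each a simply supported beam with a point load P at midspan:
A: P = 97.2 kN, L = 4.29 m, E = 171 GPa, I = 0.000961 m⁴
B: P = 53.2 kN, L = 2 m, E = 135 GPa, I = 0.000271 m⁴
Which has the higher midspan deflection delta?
Model: a simply supported beam with a point load P at midspan, so delta = (P·L^3) / (48·E·I) (SI units).
  A: delta = (97200 × 4.29^3) / (48 × (1.71 × 10¹¹) × 0.000961) = 0.0009729 m = 0.9729 mm
  B: delta = (53200 × 2^3) / (48 × (1.35 × 10¹¹) × 0.000271) = 0.0002424 m = 0.2424 mm
0.9729 mm > 0.2424 mm, so A is larger.
Final answer: A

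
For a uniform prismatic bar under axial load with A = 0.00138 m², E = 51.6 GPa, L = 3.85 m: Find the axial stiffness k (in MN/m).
Model: a uniform prismatic bar under axial load, so k = (A·E) / L.
Convert to SI units:
  E = 51.6 GPa = 5.16 × 10¹⁰ Pa
Substitute:
  k = (0.00138 × (5.16 × 10¹⁰)) / 3.85
  k = 1.85 × 10⁷ N/m
Convert: k = 1.85 × 10⁷ N/m = 18.5 MN/m
Final answer: k = 18.5 MN/m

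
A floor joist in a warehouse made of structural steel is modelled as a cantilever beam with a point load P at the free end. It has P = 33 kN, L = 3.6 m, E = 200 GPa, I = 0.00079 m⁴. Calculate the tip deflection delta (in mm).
Model: a cantilever beam with a point load P at the free end, so delta = (P·L^3) / (3·E·I).
Convert to SI units:
  P = 33 kN = 33000 N
  E = 200 GPa = 2 × 10¹¹ Pa
Substitute:
  delta = (33000 × 3.6^3) / (3 × (2 × 10¹¹) × 0.00079)
  delta = 0.003248 m
Convert: delta = 0.003248 m = 3.248 mm
Final answer: delta = 3.248 mm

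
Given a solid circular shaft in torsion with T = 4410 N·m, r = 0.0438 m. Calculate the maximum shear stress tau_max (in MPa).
Model: a solid circular shaft in torsion, so tau_max = (2·T) / (π·r^3).
Substitute:
  tau_max = (2 × 4410) / (π × 0.0438^3)
  tau_max = 3.341 × 10⁷ Pa
Convert: tau_max = 3.341 × 10⁷ Pa = 33.41 MPa
Final answer: tau_max = 33.41 MPa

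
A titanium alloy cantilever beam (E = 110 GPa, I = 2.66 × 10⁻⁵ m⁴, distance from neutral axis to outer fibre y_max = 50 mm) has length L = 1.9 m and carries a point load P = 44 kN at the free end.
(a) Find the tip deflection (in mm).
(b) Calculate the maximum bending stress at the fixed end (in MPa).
(a) Tip deflection of a cantilever with an end point load: δ = P·L^3 / (3·E·I). Convert P = 44 kN = 44000 N, E = 110 GPa = 1.1 × 10¹¹ Pa.
  δ = (44000 × 1.9^3) / (3 × (1.1 × 10¹¹) × (2.66 × 10⁻⁵)) = 0.03438 m = 34.38 mm
(b) Maximum bending moment at the fixed end: M = P·L = 44000 × 1.9 = 83600 N·m. Convert y_max = 50 mm = 0.05 m.
  σ = M·y_max / I = (83600 × 0.05) / (2.66 × 10⁻⁵) = 1.571 × 10⁸ Pa = 157.1 MPa
Final answer: (a) δ = 34.38 mm, (b) σ = 157.1 MPa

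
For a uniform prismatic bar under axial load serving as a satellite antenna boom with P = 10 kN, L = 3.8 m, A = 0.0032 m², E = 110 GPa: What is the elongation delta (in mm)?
Model: a uniform prismatic bar under axial load, so delta = (P·L) / (A·E).
Convert to SI units:
  P = 10 kN = 10000 N
  E = 110 GPa = 1.1 × 10¹¹ Pa
Substitute:
  delta = (10000 × 3.8) / (0.0032 × (1.1 × 10¹¹))
  delta = 0.000108 m
Convert: delta = 0.000108 m = 0.108 mm
Final answer: delta = 0.108 mm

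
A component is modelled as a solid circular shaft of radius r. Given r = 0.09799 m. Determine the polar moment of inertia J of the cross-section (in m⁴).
Model: a solid circular shaft of radius r, so J = (π·r^4) / 2.
Substitute:
  J = (π × 0.09799^4) / 2
  J = 0.0001448 m⁴
Final answer: J = 0.0001448 m⁴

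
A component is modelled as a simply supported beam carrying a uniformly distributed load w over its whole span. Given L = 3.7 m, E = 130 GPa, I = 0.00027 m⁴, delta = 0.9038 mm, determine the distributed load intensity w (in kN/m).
Model: a simply supported beam carrying a uniformly distributed load w over its whole span, so delta = (5·w·L^4) / (384·E·I).
Solve for w: w = (384·delta·E·I) / (5·L^4).
Convert to SI units:
  E = 130 GPa = 1.3 × 10¹¹ Pa
  delta = 0.9038 mm = 0.0009038 m
Substitute:
  w = (384 × 0.0009038 × (1.3 × 10¹¹) × 0.00027) / (5 × 3.7^4)
  w = 13000 N/m
Convert: w = 13000 N/m = 13 kN/m
Final answer: w = 13 kN/m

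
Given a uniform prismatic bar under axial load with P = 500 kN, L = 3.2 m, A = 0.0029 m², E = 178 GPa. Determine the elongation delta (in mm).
Model: a uniform prismatic bar under axial load, so delta = (P·L) / (A·E).
Convert to SI units:
  P = 500 kN = 500000 N
  E = 178 GPa = 1.78 × 10¹¹ Pa
Substitute:
  delta = (500000 × 3.2) / (0.0029 × (1.78 × 10¹¹))
  delta = 0.0031 m
Convert: delta = 0.0031 m = 3.1 mm
Final answer: delta = 3.1 mm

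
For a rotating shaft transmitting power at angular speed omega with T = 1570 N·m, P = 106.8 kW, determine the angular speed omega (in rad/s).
Model: a rotating shaft transmitting power at angular speed omega, so P = T·omega.
Solve for omega: omega = P / T.
Convert to SI units:
  P = 106.8 kW = 106800 W
Substitute:
  omega = 106800 / 1570
  omega = 68.03 rad/s
Final answer: omega = 68.03 rad/s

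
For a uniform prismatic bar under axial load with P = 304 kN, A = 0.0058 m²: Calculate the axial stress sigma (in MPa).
Model: a uniform prismatic bar under axial load, so sigma = P / A.
Convert to SI units:
  P = 304 kN = 304000 N
Substitute:
  sigma = 304000 / 0.0058
  sigma = 5.241 × 10⁷ Pa
Convert: sigma = 5.241 × 10⁷ Pa = 52.41 MPa
Final answer: sigma = 52.41 MPa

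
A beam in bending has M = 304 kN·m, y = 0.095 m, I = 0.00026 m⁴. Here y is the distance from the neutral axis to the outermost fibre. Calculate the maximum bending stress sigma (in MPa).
Model: a beam in bending, so sigma = (M·y) / I.
Convert to SI units:
  M = 304 kN·m = 304000 N·m
Substitute:
  sigma = (304000 × 0.095) / 0.00026
  sigma = 1.111 × 10⁸ Pa
Convert: sigma = 1.111 × 10⁸ Pa = 111.1 MPa
Final answer: sigma = 111.1 MPa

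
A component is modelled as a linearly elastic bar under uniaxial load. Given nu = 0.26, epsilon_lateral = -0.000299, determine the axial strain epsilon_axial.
Model: a linearly elastic bar under uniaxial load, so epsilon_lateral = -nu·epsilon_axial.
Solve for epsilon_axial: epsilon_axial = -epsilon_lateral / nu.
Substitute:
  epsilon_axial = -(-0.000299) / 0.26
  epsilon_axial = 0.00115
Final answer: epsilon_axial = 0.00115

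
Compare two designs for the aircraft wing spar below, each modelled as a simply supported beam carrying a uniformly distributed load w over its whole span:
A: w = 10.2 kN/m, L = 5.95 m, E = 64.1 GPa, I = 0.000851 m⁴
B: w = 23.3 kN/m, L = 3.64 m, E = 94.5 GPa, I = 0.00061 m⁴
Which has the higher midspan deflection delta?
Model: a simply supported beam carrying a uniformly distributed load w over its whole span, so delta = (5·w·L^4) / (384·E·I) (SI units).
  A: delta = (5 × 10200 × 5.95^4) / (384 × (6.41 × 10¹⁰) × 0.000851) = 0.003052 m = 3.052 mm
  B: delta = (5 × 23300 × 3.64^4) / (384 × (9.45 × 10¹⁰) × 0.00061) = 0.0009239 m = 0.9239 mm
3.052 mm > 0.9239 mm, so A is larger.
Final answer: A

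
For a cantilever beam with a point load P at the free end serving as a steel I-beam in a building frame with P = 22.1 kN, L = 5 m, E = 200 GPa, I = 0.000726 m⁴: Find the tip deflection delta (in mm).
Model: a cantilever beam with a point load P at the free end, so delta = (P·L^3) / (3·E·I).
Convert to SI units:
  P = 22.1 kN = 22100 N
  E = 200 GPa = 2 × 10¹¹ Pa
Substitute:
  delta = (22100 × 5^3) / (3 × (2 × 10¹¹) × 0.000726)
  delta = 0.006342 m
Convert: delta = 0.006342 m = 6.342 mm
Final answer: delta = 6.342 mm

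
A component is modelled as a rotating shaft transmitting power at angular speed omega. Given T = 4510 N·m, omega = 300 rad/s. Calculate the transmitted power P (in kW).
Model: a rotating shaft transmitting power at angular speed omega, so P = T·omega.
Substitute:
  P = 4510 × 300
  P = 1.353 × 10⁶ W
Convert: P = 1.353 × 10⁶ W = 1353 kW
Final answer: P = 1353 kW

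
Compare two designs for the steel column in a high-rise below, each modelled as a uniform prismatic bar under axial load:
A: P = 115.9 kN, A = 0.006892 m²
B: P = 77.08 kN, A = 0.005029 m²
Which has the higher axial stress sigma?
Model: a uniform prismatic bar under axial load, so sigma = P / A (SI units).
  A: sigma = 115900 / 0.006892 = 1.682 × 10⁷ Pa = 16.82 MPa
  B: sigma = 77080 / 0.005029 = 1.533 × 10⁷ Pa = 15.33 MPa
16.82 MPa > 15.33 MPa, so A is larger.
Final answer: A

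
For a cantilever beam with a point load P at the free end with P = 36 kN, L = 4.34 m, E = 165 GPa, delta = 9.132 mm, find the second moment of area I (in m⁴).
Model: a cantilever beam with a point load P at the free end, so delta = (P·L^3) / (3·E·I).
Solve for I: I = (P·L^3) / (3·delta·E).
Convert to SI units:
  P = 36 kN = 36000 N
  E = 165 GPa = 1.65 × 10¹¹ Pa
  delta = 9.132 mm = 0.009132 m
Substitute:
  I = (36000 × 4.34^3) / (3 × 0.009132 × (1.65 × 10¹¹))
  I = 0.000651 m⁴
Final answer: I = 0.000651 m⁴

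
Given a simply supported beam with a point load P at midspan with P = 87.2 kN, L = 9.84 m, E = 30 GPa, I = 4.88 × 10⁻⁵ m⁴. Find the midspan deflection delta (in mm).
Model: a simply supported beam with a point load P at midspan, so delta = (P·L^3) / (48·E·I).
Convert to SI units:
  P = 87.2 kN = 87200 N
  E = 30 GPa = 3 × 10¹⁰ Pa
Substitute:
  delta = (87200 × 9.84^3) / (48 × (3 × 10¹⁰) × (4.88 × 10⁻⁵))
  delta = 1.182 m
Convert: delta = 1.182 m = 1182 mm
Final answer: delta = 1182 mm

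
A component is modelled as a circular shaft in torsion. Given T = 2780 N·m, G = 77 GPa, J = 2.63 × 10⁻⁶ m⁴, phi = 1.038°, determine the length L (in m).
Model: a circular shaft in torsion, so phi = (T·L) / (G·J).
Solve for L: L = (phi·G·J) / T.
Convert to SI units:
  G = 77 GPa = 7.7 × 10¹⁰ Pa
  phi = 1.038° = 0.01812 rad
Substitute:
  L = (0.01812 × (7.7 × 10¹⁰) × (2.63 × 10⁻⁶)) / 2780
  L = 1.32 m
Final answer: L = 1.32 m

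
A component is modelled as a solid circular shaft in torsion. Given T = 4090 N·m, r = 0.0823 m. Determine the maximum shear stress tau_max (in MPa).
Model: a solid circular shaft in torsion, so tau_max = (2·T) / (π·r^3).
Substitute:
  tau_max = (2 × 4090) / (π × 0.0823^3)
  tau_max = 4.671 × 10⁶ Pa
Convert: tau_max = 4.671 × 10⁶ Pa = 4.671 MPa
Final answer: tau_max = 4.671 MPa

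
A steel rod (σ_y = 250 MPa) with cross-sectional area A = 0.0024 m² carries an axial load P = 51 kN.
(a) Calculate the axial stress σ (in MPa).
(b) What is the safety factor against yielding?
(a) Axial stress σ = P/A. Convert P = 51 kN = 51000 N.
  σ = 51000 / 0.0024 = 2.125 × 10⁷ Pa = 21.25 MPa
(b) Safety factor SF = σ_y/σ = 250 / 21.25 = 11.76
Final answer: (a) σ = 21.25 MPa, (b) SF = 11.76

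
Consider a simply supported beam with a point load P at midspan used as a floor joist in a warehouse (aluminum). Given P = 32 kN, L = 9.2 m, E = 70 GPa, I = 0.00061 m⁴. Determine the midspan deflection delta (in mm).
Model: a simply supported beam with a point load P at midspan, so delta = (P·L^3) / (48·E·I).
Convert to SI units:
  P = 32 kN = 32000 N
  E = 70 GPa = 7 × 10¹⁰ Pa
Substitute:
  delta = (32000 × 9.2^3) / (48 × (7 × 10¹⁰) × 0.00061)
  delta = 0.01216 m
Convert: delta = 0.01216 m = 12.16 mm
Final answer: delta = 12.16 mm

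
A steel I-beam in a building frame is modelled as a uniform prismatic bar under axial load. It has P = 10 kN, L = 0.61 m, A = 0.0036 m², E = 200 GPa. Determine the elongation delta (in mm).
Model: a uniform prismatic bar under axial load, so delta = (P·L) / (A·E).
Convert to SI units:
  P = 10 kN = 10000 N
  E = 200 GPa = 2 × 10¹¹ Pa
Substitute:
  delta = (10000 × 0.61) / (0.0036 × (2 × 10¹¹))
  delta = 8.472 × 10⁻⁶ m
Convert: delta = 8.472 × 10⁻⁶ m = 0.008472 mm
Final answer: delta = 0.008472 mm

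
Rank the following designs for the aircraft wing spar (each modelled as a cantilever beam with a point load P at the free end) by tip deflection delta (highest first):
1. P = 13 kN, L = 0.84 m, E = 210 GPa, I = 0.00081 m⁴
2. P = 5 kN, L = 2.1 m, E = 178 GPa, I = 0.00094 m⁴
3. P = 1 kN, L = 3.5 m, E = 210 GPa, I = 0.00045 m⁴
Model: a cantilever beam with a point load P at the free end, so delta = (P·L^3) / (3·E·I) (SI units).
  Case 1: delta = (13000 × 0.84^3) / (3 × (2.1 × 10¹¹) × 0.00081) = 1.51 × 10⁻⁵ m = 0.0151 mm
  Case 2: delta = (5000 × 2.1^3) / (3 × (1.78 × 10¹¹) × 0.00094) = 9.225 × 10⁻⁵ m = 0.09225 mm
  Case 3: delta = (1000 × 3.5^3) / (3 × (2.1 × 10¹¹) × 0.00045) = 0.0001512 m = 0.1512 mm
Ordering: 0.1512 mm (case 3) > 0.09225 mm (case 2) > 0.0151 mm (case 1)
Final answer: 3, 2, 1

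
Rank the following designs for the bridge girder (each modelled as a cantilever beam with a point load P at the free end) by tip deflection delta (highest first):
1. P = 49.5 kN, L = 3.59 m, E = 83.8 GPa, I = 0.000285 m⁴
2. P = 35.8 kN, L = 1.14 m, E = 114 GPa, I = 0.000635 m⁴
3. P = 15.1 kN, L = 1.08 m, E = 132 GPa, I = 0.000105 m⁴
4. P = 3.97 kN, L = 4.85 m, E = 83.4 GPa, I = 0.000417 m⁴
Model: a cantilever beam with a point load P at the free end, so delta = (P·L^3) / (3·E·I) (SI units).
  Case 1: delta = (49500 × 3.59^3) / (3 × (8.38 × 10¹⁰) × 0.000285) = 0.03197 m = 31.97 mm
  Case 2: delta = (35800 × 1.14^3) / (3 × (1.14 × 10¹¹) × 0.000635) = 0.0002442 m = 0.2442 mm
  Case 3: delta = (15100 × 1.08^3) / (3 × (1.32 × 10¹¹) × 0.000105) = 0.0004575 m = 0.4575 mm
  Case 4: delta = (3970 × 4.85^3) / (3 × (8.34 × 10¹⁰) × 0.000417) = 0.004341 m = 4.341 mm
Ordering: 31.97 mm (case 1) > 4.341 mm (case 4) > 0.4575 mm (case 3) > 0.2442 mm (case 2)
Final answer: 1, 4, 3, 2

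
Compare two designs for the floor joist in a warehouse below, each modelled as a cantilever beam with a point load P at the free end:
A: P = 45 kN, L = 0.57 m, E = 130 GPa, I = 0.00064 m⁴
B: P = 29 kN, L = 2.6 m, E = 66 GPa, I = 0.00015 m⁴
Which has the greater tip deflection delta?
Model: a cantilever beam with a point load P at the free end, so delta = (P·L^3) / (3·E·I) (SI units).
  A: delta = (45000 × 0.57^3) / (3 × (1.3 × 10¹¹) × 0.00064) = 3.339 × 10⁻⁵ m = 0.03339 mm
  B: delta = (29000 × 2.6^3) / (3 × (6.6 × 10¹⁰) × 0.00015) = 0.01716 m = 17.16 mm
17.16 mm > 0.03339 mm, so B is larger.
Final answer: B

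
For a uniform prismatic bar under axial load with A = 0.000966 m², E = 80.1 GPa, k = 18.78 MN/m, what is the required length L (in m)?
Model: a uniform prismatic bar under axial load, so k = (A·E) / L.
Solve for L: L = (A·E) / k.
Convert to SI units:
  E = 80.1 GPa = 8.01 × 10¹⁰ Pa
  k = 18.78 MN/m = 1.878 × 10⁷ N/m
Substitute:
  L = (0.000966 × (8.01 × 10¹⁰)) / (1.878 × 10⁷)
  L = 4.12 m
Final answer: L = 4.12 m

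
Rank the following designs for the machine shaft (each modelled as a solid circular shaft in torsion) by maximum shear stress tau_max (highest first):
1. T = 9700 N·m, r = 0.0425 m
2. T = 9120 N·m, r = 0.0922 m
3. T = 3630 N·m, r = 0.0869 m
Model: a solid circular shaft in torsion, so tau_max = (2·T) / (π·r^3) (SI units).
  Case 1: tau_max = (2 × 9700) / (π × 0.0425^3) = 8.044 × 10⁷ Pa = 80.44 MPa
  Case 2: tau_max = (2 × 9120) / (π × 0.0922^3) = 7.408 × 10⁶ Pa = 7.408 MPa
  Case 3: tau_max = (2 × 3630) / (π × 0.0869^3) = 3.521 × 10⁶ Pa = 3.521 MPa
Ordering: 80.44 MPa (case 1) > 7.408 MPa (case 2) > 3.521 MPa (case 3)
Final answer: 1, 2, 3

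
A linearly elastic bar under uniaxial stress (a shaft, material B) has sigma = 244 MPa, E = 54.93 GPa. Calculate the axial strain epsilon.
Model: a linearly elastic bar under uniaxial stress, so epsilon = sigma / E.
Convert to SI units:
  sigma = 244 MPa = 2.44 × 10⁸ Pa
  E = 54.93 GPa = 5.493 × 10¹⁰ Pa
Substitute:
  epsilon = (2.44 × 10⁸) / (5.493 × 10¹⁰)
  epsilon = 0.004442
Final answer: epsilon = 0.004442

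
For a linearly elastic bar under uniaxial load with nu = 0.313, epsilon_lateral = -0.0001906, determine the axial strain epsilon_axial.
Model: a linearly elastic bar under uniaxial load, so epsilon_lateral = -nu·epsilon_axial.
Solve for epsilon_axial: epsilon_axial = -epsilon_lateral / nu.
Substitute:
  epsilon_axial = -(-0.0001906) / 0.313
  epsilon_axial = 0.0006089
Final answer: epsilon_axial = 0.0006089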